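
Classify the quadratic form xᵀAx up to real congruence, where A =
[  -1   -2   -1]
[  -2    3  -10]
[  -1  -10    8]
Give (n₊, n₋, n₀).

Answer: (1, 2, 0)

Derivation:
step 0: pivot -1 → sign −
step 1: pivot 7 → sign +
step 2: pivot -1/7 → sign −
signature = (1, 2, 0)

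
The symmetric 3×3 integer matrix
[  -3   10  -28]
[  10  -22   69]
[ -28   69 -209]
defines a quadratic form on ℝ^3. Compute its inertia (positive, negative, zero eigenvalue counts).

step 0: pivot -3 → sign −
step 1: pivot 34/3 → sign +
step 2: pivot 3/34 → sign +
signature = (2, 1, 0)

Answer: (2, 1, 0)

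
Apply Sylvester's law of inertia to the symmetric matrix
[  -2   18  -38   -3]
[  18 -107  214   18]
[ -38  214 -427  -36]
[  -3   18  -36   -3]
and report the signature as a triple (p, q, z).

Answer: (2, 2, 0)

Derivation:
step 0: pivot -2 → sign −
step 1: pivot 55 → sign +
step 2: pivot -159/55 → sign −
step 3: pivot 3/106 → sign +
signature = (2, 2, 0)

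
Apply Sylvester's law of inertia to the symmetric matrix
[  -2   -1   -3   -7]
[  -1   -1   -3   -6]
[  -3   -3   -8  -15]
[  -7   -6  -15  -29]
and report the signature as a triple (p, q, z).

step 0: pivot -2 → sign −
step 1: pivot -1/2 → sign −
step 2: pivot 1 → sign +
step 3: pivot -1 → sign −
signature = (1, 3, 0)

Answer: (1, 3, 0)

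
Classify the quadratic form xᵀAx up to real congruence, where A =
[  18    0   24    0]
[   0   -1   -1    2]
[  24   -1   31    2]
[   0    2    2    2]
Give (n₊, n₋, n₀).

step 0: pivot 18 → sign +
step 1: pivot -1 → sign −
step 2: pivot 6 → sign +
step 3: row/col 3 already zero → sign 0
signature = (2, 1, 1)

Answer: (2, 1, 1)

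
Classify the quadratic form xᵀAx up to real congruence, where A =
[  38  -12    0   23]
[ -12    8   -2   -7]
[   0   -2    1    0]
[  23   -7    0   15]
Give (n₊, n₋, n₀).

step 0: pivot 38 → sign +
step 1: pivot 80/19 → sign +
step 2: pivot 1/20 → sign +
step 3: pivot 3/4 → sign +
signature = (4, 0, 0)

Answer: (4, 0, 0)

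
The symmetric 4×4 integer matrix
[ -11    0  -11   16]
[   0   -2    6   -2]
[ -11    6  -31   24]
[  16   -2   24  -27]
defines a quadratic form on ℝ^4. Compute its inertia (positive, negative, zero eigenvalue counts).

step 0: pivot -11 → sign −
step 1: pivot -2 → sign −
step 2: pivot -2 → sign −
step 3: pivot 3/11 → sign +
signature = (1, 3, 0)

Answer: (1, 3, 0)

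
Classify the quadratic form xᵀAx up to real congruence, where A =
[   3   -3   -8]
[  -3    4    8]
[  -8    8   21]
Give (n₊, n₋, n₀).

Answer: (2, 1, 0)

Derivation:
step 0: pivot 3 → sign +
step 1: pivot 1 → sign +
step 2: pivot -1/3 → sign −
signature = (2, 1, 0)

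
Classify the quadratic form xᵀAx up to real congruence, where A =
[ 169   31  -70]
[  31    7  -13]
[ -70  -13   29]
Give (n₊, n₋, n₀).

step 0: pivot 169 → sign +
step 1: pivot 222/169 → sign +
step 2: pivot -1/74 → sign −
signature = (2, 1, 0)

Answer: (2, 1, 0)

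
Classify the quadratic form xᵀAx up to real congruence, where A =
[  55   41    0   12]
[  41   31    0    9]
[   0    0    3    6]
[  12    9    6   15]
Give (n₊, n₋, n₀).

step 0: pivot 55 → sign +
step 1: pivot 24/55 → sign +
step 2: pivot 3 → sign +
step 3: pivot 3/8 → sign +
signature = (4, 0, 0)

Answer: (4, 0, 0)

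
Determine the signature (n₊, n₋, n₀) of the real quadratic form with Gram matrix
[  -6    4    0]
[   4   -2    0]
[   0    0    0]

step 0: pivot -6 → sign −
step 1: pivot 2/3 → sign +
step 2: row/col 2 already zero → sign 0
signature = (1, 1, 1)

Answer: (1, 1, 1)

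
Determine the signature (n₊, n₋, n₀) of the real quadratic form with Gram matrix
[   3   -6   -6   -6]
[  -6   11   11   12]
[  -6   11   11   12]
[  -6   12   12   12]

Answer: (1, 1, 2)

Derivation:
step 0: pivot 3 → sign +
step 1: pivot -1 → sign −
step 2: row/col 2 already zero → sign 0
step 3: row/col 3 already zero → sign 0
signature = (1, 1, 2)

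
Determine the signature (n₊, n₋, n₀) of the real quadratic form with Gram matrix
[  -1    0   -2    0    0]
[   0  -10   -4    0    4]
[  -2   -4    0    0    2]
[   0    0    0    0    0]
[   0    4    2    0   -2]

step 0: pivot -1 → sign −
step 1: pivot -10 → sign −
step 2: pivot 28/5 → sign +
step 3: pivot -3/7 → sign −
step 4: row/col 4 already zero → sign 0
signature = (1, 3, 1)

Answer: (1, 3, 1)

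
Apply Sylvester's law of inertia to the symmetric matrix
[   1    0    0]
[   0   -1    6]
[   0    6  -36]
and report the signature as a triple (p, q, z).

step 0: pivot 1 → sign +
step 1: pivot -1 → sign −
step 2: row/col 2 already zero → sign 0
signature = (1, 1, 1)

Answer: (1, 1, 1)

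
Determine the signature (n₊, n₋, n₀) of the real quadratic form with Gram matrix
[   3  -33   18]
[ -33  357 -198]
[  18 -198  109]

Answer: (2, 1, 0)

Derivation:
step 0: pivot 3 → sign +
step 1: pivot -6 → sign −
step 2: pivot 1 → sign +
signature = (2, 1, 0)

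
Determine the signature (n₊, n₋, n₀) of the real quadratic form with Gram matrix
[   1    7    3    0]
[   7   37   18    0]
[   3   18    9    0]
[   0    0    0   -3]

step 0: pivot 1 → sign +
step 1: pivot -12 → sign −
step 2: pivot 3/4 → sign +
step 3: pivot -3 → sign −
signature = (2, 2, 0)

Answer: (2, 2, 0)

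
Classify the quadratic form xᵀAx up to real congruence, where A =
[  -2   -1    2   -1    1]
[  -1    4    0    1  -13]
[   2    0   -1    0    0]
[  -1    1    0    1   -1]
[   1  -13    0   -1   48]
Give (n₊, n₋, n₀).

step 0: pivot -2 → sign −
step 1: pivot 9/2 → sign +
step 2: pivot 7/9 → sign +
step 3: pivot 3/7 → sign +
step 4: pivot -1 → sign −
signature = (3, 2, 0)

Answer: (3, 2, 0)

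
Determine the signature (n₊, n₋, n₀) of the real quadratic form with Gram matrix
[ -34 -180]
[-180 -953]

Answer: (0, 2, 0)

Derivation:
step 0: pivot -34 → sign −
step 1: pivot -1/17 → sign −
signature = (0, 2, 0)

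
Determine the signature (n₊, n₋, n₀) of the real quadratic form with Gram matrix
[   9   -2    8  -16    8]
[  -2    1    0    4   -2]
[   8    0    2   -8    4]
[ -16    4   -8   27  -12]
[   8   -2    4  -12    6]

step 0: pivot 9 → sign +
step 1: pivot 5/9 → sign +
step 2: pivot -54/5 → sign −
step 3: pivot 1/3 → sign +
step 4: pivot -6 → sign −
signature = (3, 2, 0)

Answer: (3, 2, 0)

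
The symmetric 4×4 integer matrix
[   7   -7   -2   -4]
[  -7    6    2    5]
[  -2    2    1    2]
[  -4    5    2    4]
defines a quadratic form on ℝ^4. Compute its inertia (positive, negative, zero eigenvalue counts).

step 0: pivot 7 → sign +
step 1: pivot -1 → sign −
step 2: pivot 3/7 → sign +
step 3: pivot 1 → sign +
signature = (3, 1, 0)

Answer: (3, 1, 0)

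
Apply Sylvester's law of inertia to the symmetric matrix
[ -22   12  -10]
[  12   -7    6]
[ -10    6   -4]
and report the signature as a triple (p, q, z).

Answer: (1, 2, 0)

Derivation:
step 0: pivot -22 → sign −
step 1: pivot -5/11 → sign −
step 2: pivot 6/5 → sign +
signature = (1, 2, 0)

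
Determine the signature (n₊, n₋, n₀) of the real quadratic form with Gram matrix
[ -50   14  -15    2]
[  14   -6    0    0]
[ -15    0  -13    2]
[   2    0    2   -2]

step 0: pivot -50 → sign −
step 1: pivot -52/25 → sign −
step 2: pivot -1/52 → sign −
step 3: pivot 2 → sign +
signature = (1, 3, 0)

Answer: (1, 3, 0)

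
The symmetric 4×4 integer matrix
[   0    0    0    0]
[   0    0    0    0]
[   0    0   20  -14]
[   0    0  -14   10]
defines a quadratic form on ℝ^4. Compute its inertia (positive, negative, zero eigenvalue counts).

step 0: pivot 20 → sign +
step 1: pivot 1/5 → sign +
step 2: row/col 2 already zero → sign 0
step 3: row/col 3 already zero → sign 0
signature = (2, 0, 2)

Answer: (2, 0, 2)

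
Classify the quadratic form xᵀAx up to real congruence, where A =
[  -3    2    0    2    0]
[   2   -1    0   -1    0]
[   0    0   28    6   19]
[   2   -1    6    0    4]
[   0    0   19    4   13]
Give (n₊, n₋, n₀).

Answer: (3, 2, 0)

Derivation:
step 0: pivot -3 → sign −
step 1: pivot 1/3 → sign +
step 2: pivot 28 → sign +
step 3: pivot -2/7 → sign −
step 4: pivot 1/8 → sign +
signature = (3, 2, 0)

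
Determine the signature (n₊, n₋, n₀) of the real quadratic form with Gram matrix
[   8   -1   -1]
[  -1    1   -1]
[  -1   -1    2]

Answer: (3, 0, 0)

Derivation:
step 0: pivot 8 → sign +
step 1: pivot 7/8 → sign +
step 2: pivot 3/7 → sign +
signature = (3, 0, 0)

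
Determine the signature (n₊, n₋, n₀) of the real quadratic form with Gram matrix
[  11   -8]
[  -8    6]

Answer: (2, 0, 0)

Derivation:
step 0: pivot 11 → sign +
step 1: pivot 2/11 → sign +
signature = (2, 0, 0)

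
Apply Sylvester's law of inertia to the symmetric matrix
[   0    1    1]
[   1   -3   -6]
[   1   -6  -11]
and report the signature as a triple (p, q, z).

Answer: (1, 2, 0)

Derivation:
step 0: pivot -3 → sign −
step 1: pivot 1/3 → sign +
step 2: pivot -2 → sign −
signature = (1, 2, 0)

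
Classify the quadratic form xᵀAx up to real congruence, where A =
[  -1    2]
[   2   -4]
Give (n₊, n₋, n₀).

Answer: (0, 1, 1)

Derivation:
step 0: pivot -1 → sign −
step 1: row/col 1 already zero → sign 0
signature = (0, 1, 1)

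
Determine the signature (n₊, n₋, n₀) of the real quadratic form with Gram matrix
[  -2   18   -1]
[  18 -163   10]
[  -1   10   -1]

Answer: (1, 2, 0)

Derivation:
step 0: pivot -2 → sign −
step 1: pivot -1 → sign −
step 2: pivot 1/2 → sign +
signature = (1, 2, 0)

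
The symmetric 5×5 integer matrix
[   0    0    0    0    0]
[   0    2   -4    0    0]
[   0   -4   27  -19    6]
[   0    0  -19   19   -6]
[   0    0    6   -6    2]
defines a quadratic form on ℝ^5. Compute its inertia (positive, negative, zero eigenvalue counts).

Answer: (3, 0, 2)

Derivation:
step 0: pivot 2 → sign +
step 1: pivot 19 → sign +
step 2: pivot 2/19 → sign +
step 3: row/col 3 already zero → sign 0
step 4: row/col 4 already zero → sign 0
signature = (3, 0, 2)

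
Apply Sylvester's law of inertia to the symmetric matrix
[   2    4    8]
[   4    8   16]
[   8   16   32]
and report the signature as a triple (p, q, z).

step 0: pivot 2 → sign +
step 1: row/col 1 already zero → sign 0
step 2: row/col 2 already zero → sign 0
signature = (1, 0, 2)

Answer: (1, 0, 2)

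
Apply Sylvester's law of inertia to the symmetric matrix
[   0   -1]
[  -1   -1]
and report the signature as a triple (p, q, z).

Answer: (1, 1, 0)

Derivation:
step 0: pivot -1 → sign −
step 1: pivot 1 → sign +
signature = (1, 1, 0)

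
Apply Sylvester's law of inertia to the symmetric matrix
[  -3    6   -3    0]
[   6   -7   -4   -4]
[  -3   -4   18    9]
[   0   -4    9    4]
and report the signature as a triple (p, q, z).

Answer: (2, 2, 0)

Derivation:
step 0: pivot -3 → sign −
step 1: pivot 5 → sign +
step 2: pivot 1 → sign +
step 3: pivot -1/5 → sign −
signature = (2, 2, 0)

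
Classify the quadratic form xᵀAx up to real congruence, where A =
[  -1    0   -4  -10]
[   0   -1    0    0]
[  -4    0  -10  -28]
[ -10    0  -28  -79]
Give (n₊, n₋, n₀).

Answer: (1, 3, 0)

Derivation:
step 0: pivot -1 → sign −
step 1: pivot -1 → sign −
step 2: pivot 6 → sign +
step 3: pivot -3 → sign −
signature = (1, 3, 0)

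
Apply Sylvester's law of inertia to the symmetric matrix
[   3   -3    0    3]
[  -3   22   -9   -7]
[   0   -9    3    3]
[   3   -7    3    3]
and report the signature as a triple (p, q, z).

Answer: (3, 1, 0)

Derivation:
step 0: pivot 3 → sign +
step 1: pivot 19 → sign +
step 2: pivot -24/19 → sign −
step 3: pivot 1/8 → sign +
signature = (3, 1, 0)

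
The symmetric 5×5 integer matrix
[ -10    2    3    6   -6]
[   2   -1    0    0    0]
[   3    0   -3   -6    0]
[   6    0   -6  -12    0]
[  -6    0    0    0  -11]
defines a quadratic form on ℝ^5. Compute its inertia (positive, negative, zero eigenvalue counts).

Answer: (1, 3, 1)

Derivation:
step 0: pivot -10 → sign −
step 1: pivot -3/5 → sign −
step 2: pivot -3/2 → sign −
step 3: pivot 1 → sign +
step 4: row/col 4 already zero → sign 0
signature = (1, 3, 1)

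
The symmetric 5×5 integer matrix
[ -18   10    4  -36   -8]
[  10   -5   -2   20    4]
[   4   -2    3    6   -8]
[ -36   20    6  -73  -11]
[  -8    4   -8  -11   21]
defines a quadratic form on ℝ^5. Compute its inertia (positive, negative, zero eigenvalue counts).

step 0: pivot -18 → sign −
step 1: pivot 5/9 → sign +
step 2: pivot 19/5 → sign +
step 3: pivot -39/19 → sign −
step 4: pivot -2/39 → sign −
signature = (2, 3, 0)

Answer: (2, 3, 0)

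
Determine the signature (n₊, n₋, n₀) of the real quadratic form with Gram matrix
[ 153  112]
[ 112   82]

Answer: (2, 0, 0)

Derivation:
step 0: pivot 153 → sign +
step 1: pivot 2/153 → sign +
signature = (2, 0, 0)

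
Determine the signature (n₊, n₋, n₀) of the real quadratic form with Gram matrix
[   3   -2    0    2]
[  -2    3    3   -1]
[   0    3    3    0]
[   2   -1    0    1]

step 0: pivot 3 → sign +
step 1: pivot 5/3 → sign +
step 2: pivot -12/5 → sign −
step 3: pivot -1/4 → sign −
signature = (2, 2, 0)

Answer: (2, 2, 0)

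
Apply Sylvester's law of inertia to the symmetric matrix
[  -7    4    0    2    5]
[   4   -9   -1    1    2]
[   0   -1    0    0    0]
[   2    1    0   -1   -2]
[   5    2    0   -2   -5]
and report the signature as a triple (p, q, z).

step 0: pivot -7 → sign −
step 1: pivot -47/7 → sign −
step 2: pivot 7/47 → sign +
step 3: pivot -3/7 → sign −
step 4: pivot -2/3 → sign −
signature = (1, 4, 0)

Answer: (1, 4, 0)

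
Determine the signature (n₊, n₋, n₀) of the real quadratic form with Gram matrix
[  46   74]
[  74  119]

step 0: pivot 46 → sign +
step 1: pivot -1/23 → sign −
signature = (1, 1, 0)

Answer: (1, 1, 0)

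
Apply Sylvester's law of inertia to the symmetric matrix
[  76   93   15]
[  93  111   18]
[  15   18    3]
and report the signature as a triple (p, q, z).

step 0: pivot 76 → sign +
step 1: pivot -213/76 → sign −
step 2: pivot 6/71 → sign +
signature = (2, 1, 0)

Answer: (2, 1, 0)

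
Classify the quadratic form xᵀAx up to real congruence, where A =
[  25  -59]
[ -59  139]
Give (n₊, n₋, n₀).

Answer: (1, 1, 0)

Derivation:
step 0: pivot 25 → sign +
step 1: pivot -6/25 → sign −
signature = (1, 1, 0)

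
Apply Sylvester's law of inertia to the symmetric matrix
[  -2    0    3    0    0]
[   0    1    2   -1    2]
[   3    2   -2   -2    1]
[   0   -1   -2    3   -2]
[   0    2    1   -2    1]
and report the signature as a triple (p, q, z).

step 0: pivot -2 → sign −
step 1: pivot 1 → sign +
step 2: pivot -3/2 → sign −
step 3: pivot 2 → sign +
step 4: pivot 3 → sign +
signature = (3, 2, 0)

Answer: (3, 2, 0)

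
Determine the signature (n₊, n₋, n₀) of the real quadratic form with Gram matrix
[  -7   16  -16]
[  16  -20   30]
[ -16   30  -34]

step 0: pivot -7 → sign −
step 1: pivot 116/7 → sign +
step 2: pivot -1/29 → sign −
signature = (1, 2, 0)

Answer: (1, 2, 0)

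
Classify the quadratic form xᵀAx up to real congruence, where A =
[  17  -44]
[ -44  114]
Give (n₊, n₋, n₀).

step 0: pivot 17 → sign +
step 1: pivot 2/17 → sign +
signature = (2, 0, 0)

Answer: (2, 0, 0)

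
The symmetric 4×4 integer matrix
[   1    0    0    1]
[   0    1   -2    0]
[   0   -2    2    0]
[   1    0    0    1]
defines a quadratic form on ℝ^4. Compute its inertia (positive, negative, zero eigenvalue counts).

step 0: pivot 1 → sign +
step 1: pivot 1 → sign +
step 2: pivot -2 → sign −
step 3: row/col 3 already zero → sign 0
signature = (2, 1, 1)

Answer: (2, 1, 1)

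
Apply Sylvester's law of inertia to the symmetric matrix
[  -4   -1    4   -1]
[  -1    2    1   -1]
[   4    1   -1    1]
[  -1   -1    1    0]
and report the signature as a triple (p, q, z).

step 0: pivot -4 → sign −
step 1: pivot 9/4 → sign +
step 2: pivot 3 → sign +
step 3: row/col 3 already zero → sign 0
signature = (2, 1, 1)

Answer: (2, 1, 1)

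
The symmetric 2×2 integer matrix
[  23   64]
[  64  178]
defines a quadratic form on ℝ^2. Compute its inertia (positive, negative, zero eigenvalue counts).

Answer: (1, 1, 0)

Derivation:
step 0: pivot 23 → sign +
step 1: pivot -2/23 → sign −
signature = (1, 1, 0)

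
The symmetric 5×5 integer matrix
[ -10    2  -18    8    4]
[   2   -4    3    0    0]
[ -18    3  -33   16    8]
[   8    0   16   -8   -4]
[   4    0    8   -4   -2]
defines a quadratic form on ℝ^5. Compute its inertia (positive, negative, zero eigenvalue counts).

Answer: (1, 3, 1)

Derivation:
step 0: pivot -10 → sign −
step 1: pivot -18/5 → sign −
step 2: pivot -1/2 → sign −
step 3: pivot 8/3 → sign +
step 4: row/col 4 already zero → sign 0
signature = (1, 3, 1)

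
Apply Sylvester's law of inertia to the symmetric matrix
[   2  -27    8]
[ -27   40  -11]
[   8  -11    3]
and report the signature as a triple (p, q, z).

step 0: pivot 2 → sign +
step 1: pivot -649/2 → sign −
step 2: pivot -3/649 → sign −
signature = (1, 2, 0)

Answer: (1, 2, 0)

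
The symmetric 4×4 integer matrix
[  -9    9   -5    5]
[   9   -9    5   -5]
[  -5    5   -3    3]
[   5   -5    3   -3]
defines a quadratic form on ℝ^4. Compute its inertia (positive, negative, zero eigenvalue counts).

step 0: pivot -9 → sign −
step 1: pivot -2/9 → sign −
step 2: row/col 2 already zero → sign 0
step 3: row/col 3 already zero → sign 0
signature = (0, 2, 2)

Answer: (0, 2, 2)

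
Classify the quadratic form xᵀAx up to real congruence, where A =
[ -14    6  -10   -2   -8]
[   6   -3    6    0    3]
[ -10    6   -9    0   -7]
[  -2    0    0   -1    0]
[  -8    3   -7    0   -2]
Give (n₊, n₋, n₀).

step 0: pivot -14 → sign −
step 1: pivot -3/7 → sign −
step 2: pivot 5 → sign +
step 3: pivot 1/5 → sign +
step 4: pivot -2 → sign −
signature = (2, 3, 0)

Answer: (2, 3, 0)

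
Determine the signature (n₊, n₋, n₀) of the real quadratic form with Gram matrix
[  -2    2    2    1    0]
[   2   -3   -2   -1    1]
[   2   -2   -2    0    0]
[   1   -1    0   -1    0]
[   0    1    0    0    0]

step 0: pivot -2 → sign −
step 1: pivot -1 → sign −
step 2: pivot -1/2 → sign −
step 3: pivot 2 → sign +
step 4: pivot 1 → sign +
signature = (2, 3, 0)

Answer: (2, 3, 0)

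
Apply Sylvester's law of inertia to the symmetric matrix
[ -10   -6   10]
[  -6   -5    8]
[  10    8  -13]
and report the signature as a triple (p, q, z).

step 0: pivot -10 → sign −
step 1: pivot -7/5 → sign −
step 2: pivot -1/7 → sign −
signature = (0, 3, 0)

Answer: (0, 3, 0)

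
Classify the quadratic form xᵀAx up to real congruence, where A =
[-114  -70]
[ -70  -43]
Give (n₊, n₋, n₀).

step 0: pivot -114 → sign −
step 1: pivot -1/57 → sign −
signature = (0, 2, 0)

Answer: (0, 2, 0)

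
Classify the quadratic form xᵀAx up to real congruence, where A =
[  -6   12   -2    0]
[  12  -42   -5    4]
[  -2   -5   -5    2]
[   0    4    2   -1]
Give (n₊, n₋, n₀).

step 0: pivot -6 → sign −
step 1: pivot -18 → sign −
step 2: pivot 1/6 → sign +
step 3: pivot -1/9 → sign −
signature = (1, 3, 0)

Answer: (1, 3, 0)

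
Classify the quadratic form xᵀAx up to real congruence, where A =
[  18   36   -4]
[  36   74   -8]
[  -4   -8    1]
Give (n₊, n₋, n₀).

step 0: pivot 18 → sign +
step 1: pivot 2 → sign +
step 2: pivot 1/9 → sign +
signature = (3, 0, 0)

Answer: (3, 0, 0)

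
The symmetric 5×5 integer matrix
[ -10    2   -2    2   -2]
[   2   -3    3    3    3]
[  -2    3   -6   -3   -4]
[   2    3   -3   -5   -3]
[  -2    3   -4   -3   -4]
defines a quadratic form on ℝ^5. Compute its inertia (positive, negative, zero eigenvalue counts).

Answer: (0, 5, 0)

Derivation:
step 0: pivot -10 → sign −
step 1: pivot -13/5 → sign −
step 2: pivot -3 → sign −
step 3: pivot -2/13 → sign −
step 4: pivot -2/3 → sign −
signature = (0, 5, 0)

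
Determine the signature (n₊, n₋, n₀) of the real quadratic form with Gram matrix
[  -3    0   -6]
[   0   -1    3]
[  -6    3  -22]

Answer: (0, 3, 0)

Derivation:
step 0: pivot -3 → sign −
step 1: pivot -1 → sign −
step 2: pivot -1 → sign −
signature = (0, 3, 0)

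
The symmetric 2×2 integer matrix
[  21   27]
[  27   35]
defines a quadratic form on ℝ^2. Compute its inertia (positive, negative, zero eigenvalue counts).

Answer: (2, 0, 0)

Derivation:
step 0: pivot 21 → sign +
step 1: pivot 2/7 → sign +
signature = (2, 0, 0)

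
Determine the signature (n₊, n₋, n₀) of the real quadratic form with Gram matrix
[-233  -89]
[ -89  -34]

step 0: pivot -233 → sign −
step 1: pivot -1/233 → sign −
signature = (0, 2, 0)

Answer: (0, 2, 0)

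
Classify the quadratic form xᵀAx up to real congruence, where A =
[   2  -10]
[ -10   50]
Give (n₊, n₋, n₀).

step 0: pivot 2 → sign +
step 1: row/col 1 already zero → sign 0
signature = (1, 0, 1)

Answer: (1, 0, 1)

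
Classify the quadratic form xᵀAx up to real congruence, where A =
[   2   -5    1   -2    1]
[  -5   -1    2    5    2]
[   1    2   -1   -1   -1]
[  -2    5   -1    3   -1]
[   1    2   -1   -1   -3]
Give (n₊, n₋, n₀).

Answer: (2, 2, 1)

Derivation:
step 0: pivot 2 → sign +
step 1: pivot -27/2 → sign −
step 2: pivot 1 → sign +
step 3: pivot -2 → sign −
step 4: row/col 4 already zero → sign 0
signature = (2, 2, 1)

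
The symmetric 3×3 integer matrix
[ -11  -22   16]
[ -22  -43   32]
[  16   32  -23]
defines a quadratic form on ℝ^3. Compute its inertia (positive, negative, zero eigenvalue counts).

step 0: pivot -11 → sign −
step 1: pivot 1 → sign +
step 2: pivot 3/11 → sign +
signature = (2, 1, 0)

Answer: (2, 1, 0)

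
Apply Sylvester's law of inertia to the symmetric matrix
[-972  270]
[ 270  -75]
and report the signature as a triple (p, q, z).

Answer: (0, 1, 1)

Derivation:
step 0: pivot -972 → sign −
step 1: row/col 1 already zero → sign 0
signature = (0, 1, 1)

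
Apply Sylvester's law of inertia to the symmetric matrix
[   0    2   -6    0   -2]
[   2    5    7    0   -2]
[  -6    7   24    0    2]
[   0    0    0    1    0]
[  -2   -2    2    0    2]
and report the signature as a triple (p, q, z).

step 0: pivot 5 → sign +
step 1: pivot -4/5 → sign −
step 2: pivot 111 → sign +
step 3: pivot 1 → sign +
step 4: pivot 3/37 → sign +
signature = (4, 1, 0)

Answer: (4, 1, 0)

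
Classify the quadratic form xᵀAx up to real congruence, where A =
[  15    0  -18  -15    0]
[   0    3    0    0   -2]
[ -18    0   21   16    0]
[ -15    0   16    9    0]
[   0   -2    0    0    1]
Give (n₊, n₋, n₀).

Answer: (3, 2, 0)

Derivation:
step 0: pivot 15 → sign +
step 1: pivot 3 → sign +
step 2: pivot -3/5 → sign −
step 3: pivot 2/3 → sign +
step 4: pivot -1/3 → sign −
signature = (3, 2, 0)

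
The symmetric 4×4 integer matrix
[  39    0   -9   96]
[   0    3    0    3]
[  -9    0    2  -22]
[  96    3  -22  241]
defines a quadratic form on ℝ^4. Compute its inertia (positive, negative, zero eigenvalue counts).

Answer: (3, 1, 0)

Derivation:
step 0: pivot 39 → sign +
step 1: pivot 3 → sign +
step 2: pivot -1/13 → sign −
step 3: pivot 2 → sign +
signature = (3, 1, 0)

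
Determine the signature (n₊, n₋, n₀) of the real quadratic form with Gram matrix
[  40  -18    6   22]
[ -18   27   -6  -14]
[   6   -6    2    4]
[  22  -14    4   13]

step 0: pivot 40 → sign +
step 1: pivot 189/10 → sign +
step 2: pivot 11/21 → sign +
step 3: pivot 1/99 → sign +
signature = (4, 0, 0)

Answer: (4, 0, 0)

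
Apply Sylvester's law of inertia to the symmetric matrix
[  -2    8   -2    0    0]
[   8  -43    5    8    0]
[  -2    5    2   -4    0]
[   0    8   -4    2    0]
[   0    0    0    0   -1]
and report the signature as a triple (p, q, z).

Answer: (1, 4, 0)

Derivation:
step 0: pivot -2 → sign −
step 1: pivot -11 → sign −
step 2: pivot 53/11 → sign +
step 3: pivot -6/53 → sign −
step 4: pivot -1 → sign −
signature = (1, 4, 0)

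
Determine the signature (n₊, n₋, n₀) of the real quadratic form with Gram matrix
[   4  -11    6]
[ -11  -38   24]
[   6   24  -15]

step 0: pivot 4 → sign +
step 1: pivot -273/4 → sign −
step 2: pivot 3/91 → sign +
signature = (2, 1, 0)

Answer: (2, 1, 0)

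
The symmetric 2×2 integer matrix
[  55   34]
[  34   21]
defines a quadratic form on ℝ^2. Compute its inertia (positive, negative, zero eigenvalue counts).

step 0: pivot 55 → sign +
step 1: pivot -1/55 → sign −
signature = (1, 1, 0)

Answer: (1, 1, 0)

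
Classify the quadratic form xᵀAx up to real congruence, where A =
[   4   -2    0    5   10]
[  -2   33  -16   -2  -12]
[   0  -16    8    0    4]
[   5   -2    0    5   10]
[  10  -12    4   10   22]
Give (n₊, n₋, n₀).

Answer: (3, 1, 1)

Derivation:
step 0: pivot 4 → sign +
step 1: pivot 32 → sign +
step 2: pivot -161/128 → sign −
step 3: pivot 8/161 → sign +
step 4: row/col 4 already zero → sign 0
signature = (3, 1, 1)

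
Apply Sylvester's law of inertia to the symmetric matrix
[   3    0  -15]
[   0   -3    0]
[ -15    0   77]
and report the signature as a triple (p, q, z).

Answer: (2, 1, 0)

Derivation:
step 0: pivot 3 → sign +
step 1: pivot -3 → sign −
step 2: pivot 2 → sign +
signature = (2, 1, 0)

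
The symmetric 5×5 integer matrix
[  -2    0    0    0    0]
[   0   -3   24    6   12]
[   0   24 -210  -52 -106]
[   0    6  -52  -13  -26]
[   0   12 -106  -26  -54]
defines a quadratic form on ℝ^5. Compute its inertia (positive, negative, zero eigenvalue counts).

Answer: (0, 4, 1)

Derivation:
step 0: pivot -2 → sign −
step 1: pivot -3 → sign −
step 2: pivot -18 → sign −
step 3: pivot -1/9 → sign −
step 4: row/col 4 already zero → sign 0
signature = (0, 4, 1)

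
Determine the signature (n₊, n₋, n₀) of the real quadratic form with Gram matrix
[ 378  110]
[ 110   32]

step 0: pivot 378 → sign +
step 1: pivot -2/189 → sign −
signature = (1, 1, 0)

Answer: (1, 1, 0)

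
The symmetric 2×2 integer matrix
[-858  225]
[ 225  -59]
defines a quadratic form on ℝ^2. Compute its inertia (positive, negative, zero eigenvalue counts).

Answer: (1, 1, 0)

Derivation:
step 0: pivot -858 → sign −
step 1: pivot 1/286 → sign +
signature = (1, 1, 0)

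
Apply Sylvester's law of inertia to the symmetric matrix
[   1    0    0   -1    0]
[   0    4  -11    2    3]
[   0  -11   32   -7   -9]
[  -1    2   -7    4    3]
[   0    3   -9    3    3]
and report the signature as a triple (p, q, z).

Answer: (4, 1, 0)

Derivation:
step 0: pivot 1 → sign +
step 1: pivot 4 → sign +
step 2: pivot 7/4 → sign +
step 3: pivot 5/7 → sign +
step 4: pivot -3/5 → sign −
signature = (4, 1, 0)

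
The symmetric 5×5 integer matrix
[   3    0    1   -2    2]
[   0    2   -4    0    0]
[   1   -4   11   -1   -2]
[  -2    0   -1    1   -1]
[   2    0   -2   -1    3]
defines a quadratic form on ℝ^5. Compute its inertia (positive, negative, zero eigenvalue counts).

step 0: pivot 3 → sign +
step 1: pivot 2 → sign +
step 2: pivot 8/3 → sign +
step 3: pivot -3/8 → sign −
step 4: pivot -1 → sign −
signature = (3, 2, 0)

Answer: (3, 2, 0)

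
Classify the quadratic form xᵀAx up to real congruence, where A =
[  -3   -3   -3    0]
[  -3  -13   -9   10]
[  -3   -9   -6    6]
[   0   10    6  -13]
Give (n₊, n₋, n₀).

step 0: pivot -3 → sign −
step 1: pivot -10 → sign −
step 2: pivot 3/5 → sign +
step 3: pivot -3 → sign −
signature = (1, 3, 0)

Answer: (1, 3, 0)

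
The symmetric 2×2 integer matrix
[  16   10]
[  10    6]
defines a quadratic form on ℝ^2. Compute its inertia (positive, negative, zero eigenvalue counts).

step 0: pivot 16 → sign +
step 1: pivot -1/4 → sign −
signature = (1, 1, 0)

Answer: (1, 1, 0)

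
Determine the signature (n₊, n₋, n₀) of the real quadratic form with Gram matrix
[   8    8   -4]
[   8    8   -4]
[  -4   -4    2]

step 0: pivot 8 → sign +
step 1: row/col 1 already zero → sign 0
step 2: row/col 2 already zero → sign 0
signature = (1, 0, 2)

Answer: (1, 0, 2)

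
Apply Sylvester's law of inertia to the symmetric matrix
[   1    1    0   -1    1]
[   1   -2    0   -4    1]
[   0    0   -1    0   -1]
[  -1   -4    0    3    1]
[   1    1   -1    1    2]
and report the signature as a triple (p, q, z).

step 0: pivot 1 → sign +
step 1: pivot -3 → sign −
step 2: pivot -1 → sign −
step 3: pivot 5 → sign +
step 4: pivot 6/5 → sign +
signature = (3, 2, 0)

Answer: (3, 2, 0)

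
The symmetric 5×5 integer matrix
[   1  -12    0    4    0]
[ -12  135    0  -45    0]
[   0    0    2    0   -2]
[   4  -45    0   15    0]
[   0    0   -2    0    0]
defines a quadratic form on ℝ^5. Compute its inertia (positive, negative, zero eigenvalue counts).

step 0: pivot 1 → sign +
step 1: pivot -9 → sign −
step 2: pivot 2 → sign +
step 3: pivot -2 → sign −
step 4: row/col 4 already zero → sign 0
signature = (2, 2, 1)

Answer: (2, 2, 1)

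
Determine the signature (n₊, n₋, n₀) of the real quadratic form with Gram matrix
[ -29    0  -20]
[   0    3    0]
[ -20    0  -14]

step 0: pivot -29 → sign −
step 1: pivot 3 → sign +
step 2: pivot -6/29 → sign −
signature = (1, 2, 0)

Answer: (1, 2, 0)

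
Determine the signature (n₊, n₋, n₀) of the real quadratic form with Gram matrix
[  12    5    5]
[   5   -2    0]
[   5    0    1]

step 0: pivot 12 → sign +
step 1: pivot -49/12 → sign −
step 2: pivot -1/49 → sign −
signature = (1, 2, 0)

Answer: (1, 2, 0)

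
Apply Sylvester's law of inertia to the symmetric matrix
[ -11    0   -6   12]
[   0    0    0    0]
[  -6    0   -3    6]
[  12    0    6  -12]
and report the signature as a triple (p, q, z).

Answer: (1, 1, 2)

Derivation:
step 0: pivot -11 → sign −
step 1: pivot 3/11 → sign +
step 2: row/col 2 already zero → sign 0
step 3: row/col 3 already zero → sign 0
signature = (1, 1, 2)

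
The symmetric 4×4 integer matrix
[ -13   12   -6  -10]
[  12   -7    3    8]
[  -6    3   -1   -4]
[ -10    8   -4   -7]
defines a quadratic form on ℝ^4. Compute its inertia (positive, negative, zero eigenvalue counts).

Answer: (3, 1, 0)

Derivation:
step 0: pivot -13 → sign −
step 1: pivot 53/13 → sign +
step 2: pivot 10/53 → sign +
step 3: pivot 1/5 → sign +
signature = (3, 1, 0)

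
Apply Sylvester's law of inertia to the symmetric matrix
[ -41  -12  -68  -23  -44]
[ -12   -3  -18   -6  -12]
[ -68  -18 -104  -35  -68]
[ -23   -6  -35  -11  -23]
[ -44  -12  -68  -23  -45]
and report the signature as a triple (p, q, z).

Answer: (3, 2, 0)

Derivation:
step 0: pivot -41 → sign −
step 1: pivot 21/41 → sign +
step 2: pivot 12/7 → sign +
step 3: pivot 3/4 → sign +
step 4: pivot -1 → sign −
signature = (3, 2, 0)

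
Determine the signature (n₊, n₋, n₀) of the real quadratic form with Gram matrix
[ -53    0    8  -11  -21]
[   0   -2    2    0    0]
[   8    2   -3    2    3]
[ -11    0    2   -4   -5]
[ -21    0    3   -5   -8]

Answer: (2, 3, 0)

Derivation:
step 0: pivot -53 → sign −
step 1: pivot -2 → sign −
step 2: pivot 11/53 → sign +
step 3: pivot -25/11 → sign −
step 4: pivot 6/25 → sign +
signature = (2, 3, 0)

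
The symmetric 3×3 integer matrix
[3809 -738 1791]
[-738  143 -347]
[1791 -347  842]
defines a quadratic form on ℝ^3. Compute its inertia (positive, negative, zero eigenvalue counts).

step 0: pivot 3809 → sign +
step 1: pivot 43/3809 → sign +
step 2: pivot -6/43 → sign −
signature = (2, 1, 0)

Answer: (2, 1, 0)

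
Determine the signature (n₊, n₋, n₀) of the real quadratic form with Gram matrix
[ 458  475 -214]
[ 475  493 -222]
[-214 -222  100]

Answer: (2, 0, 1)

Derivation:
step 0: pivot 458 → sign +
step 1: pivot 169/458 → sign +
step 2: row/col 2 already zero → sign 0
signature = (2, 0, 1)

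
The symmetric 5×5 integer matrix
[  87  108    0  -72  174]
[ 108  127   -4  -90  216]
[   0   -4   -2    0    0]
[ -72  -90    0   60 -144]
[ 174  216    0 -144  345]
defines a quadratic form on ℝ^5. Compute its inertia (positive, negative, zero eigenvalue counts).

Answer: (2, 2, 1)

Derivation:
step 0: pivot 87 → sign +
step 1: pivot -205/29 → sign −
step 2: pivot 54/205 → sign +
step 3: pivot -3 → sign −
step 4: row/col 4 already zero → sign 0
signature = (2, 2, 1)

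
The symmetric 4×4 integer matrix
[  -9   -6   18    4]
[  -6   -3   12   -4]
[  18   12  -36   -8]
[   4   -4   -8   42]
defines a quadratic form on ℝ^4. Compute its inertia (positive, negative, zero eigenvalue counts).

step 0: pivot -9 → sign −
step 1: pivot 1 → sign +
step 2: pivot -2/3 → sign −
step 3: row/col 3 already zero → sign 0
signature = (1, 2, 1)

Answer: (1, 2, 1)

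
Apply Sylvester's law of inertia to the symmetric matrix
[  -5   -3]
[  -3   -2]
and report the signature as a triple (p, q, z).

step 0: pivot -5 → sign −
step 1: pivot -1/5 → sign −
signature = (0, 2, 0)

Answer: (0, 2, 0)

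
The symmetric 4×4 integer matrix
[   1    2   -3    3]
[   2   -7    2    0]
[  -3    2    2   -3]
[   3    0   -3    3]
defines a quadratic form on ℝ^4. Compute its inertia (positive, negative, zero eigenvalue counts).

Answer: (1, 3, 0)

Derivation:
step 0: pivot 1 → sign +
step 1: pivot -11 → sign −
step 2: pivot -13/11 → sign −
step 3: pivot -6/13 → sign −
signature = (1, 3, 0)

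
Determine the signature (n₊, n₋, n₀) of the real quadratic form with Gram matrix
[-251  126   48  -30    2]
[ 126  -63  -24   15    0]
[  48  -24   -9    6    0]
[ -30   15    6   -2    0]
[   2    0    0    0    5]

Answer: (4, 1, 0)

Derivation:
step 0: pivot -251 → sign −
step 1: pivot 63/251 → sign +
step 2: pivot 1/7 → sign +
step 3: pivot 1 → sign +
step 4: pivot 1 → sign +
signature = (4, 1, 0)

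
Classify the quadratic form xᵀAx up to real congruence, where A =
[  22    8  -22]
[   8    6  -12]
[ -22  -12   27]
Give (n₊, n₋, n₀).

Answer: (2, 1, 0)

Derivation:
step 0: pivot 22 → sign +
step 1: pivot 34/11 → sign +
step 2: pivot -3/17 → sign −
signature = (2, 1, 0)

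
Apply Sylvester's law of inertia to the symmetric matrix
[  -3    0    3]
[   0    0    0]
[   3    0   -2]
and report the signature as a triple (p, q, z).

Answer: (1, 1, 1)

Derivation:
step 0: pivot -3 → sign −
step 1: pivot 1 → sign +
step 2: row/col 2 already zero → sign 0
signature = (1, 1, 1)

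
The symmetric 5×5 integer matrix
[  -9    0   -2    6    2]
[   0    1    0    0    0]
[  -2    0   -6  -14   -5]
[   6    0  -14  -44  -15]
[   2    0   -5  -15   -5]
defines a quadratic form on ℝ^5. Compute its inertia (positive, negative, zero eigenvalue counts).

step 0: pivot -9 → sign −
step 1: pivot 1 → sign +
step 2: pivot -50/9 → sign −
step 3: pivot 58/25 → sign +
step 4: pivot -1/58 → sign −
signature = (2, 3, 0)

Answer: (2, 3, 0)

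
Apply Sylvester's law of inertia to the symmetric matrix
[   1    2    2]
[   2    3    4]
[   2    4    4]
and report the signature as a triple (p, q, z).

Answer: (1, 1, 1)

Derivation:
step 0: pivot 1 → sign +
step 1: pivot -1 → sign −
step 2: row/col 2 already zero → sign 0
signature = (1, 1, 1)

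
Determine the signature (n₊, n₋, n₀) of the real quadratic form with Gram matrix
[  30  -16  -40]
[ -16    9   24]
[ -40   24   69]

Answer: (3, 0, 0)

Derivation:
step 0: pivot 30 → sign +
step 1: pivot 7/15 → sign +
step 2: pivot 3/7 → sign +
signature = (3, 0, 0)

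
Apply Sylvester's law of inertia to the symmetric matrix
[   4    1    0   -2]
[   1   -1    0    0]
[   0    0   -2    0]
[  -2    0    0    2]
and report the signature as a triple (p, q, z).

Answer: (2, 2, 0)

Derivation:
step 0: pivot 4 → sign +
step 1: pivot -5/4 → sign −
step 2: pivot -2 → sign −
step 3: pivot 6/5 → sign +
signature = (2, 2, 0)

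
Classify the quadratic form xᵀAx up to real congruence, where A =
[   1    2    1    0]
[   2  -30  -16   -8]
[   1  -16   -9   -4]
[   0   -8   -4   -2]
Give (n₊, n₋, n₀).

step 0: pivot 1 → sign +
step 1: pivot -34 → sign −
step 2: pivot -8/17 → sign −
step 3: row/col 3 already zero → sign 0
signature = (1, 2, 1)

Answer: (1, 2, 1)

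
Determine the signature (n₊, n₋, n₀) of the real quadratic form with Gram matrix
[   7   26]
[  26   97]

step 0: pivot 7 → sign +
step 1: pivot 3/7 → sign +
signature = (2, 0, 0)

Answer: (2, 0, 0)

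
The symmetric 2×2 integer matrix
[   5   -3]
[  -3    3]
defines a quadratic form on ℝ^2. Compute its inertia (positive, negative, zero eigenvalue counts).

Answer: (2, 0, 0)

Derivation:
step 0: pivot 5 → sign +
step 1: pivot 6/5 → sign +
signature = (2, 0, 0)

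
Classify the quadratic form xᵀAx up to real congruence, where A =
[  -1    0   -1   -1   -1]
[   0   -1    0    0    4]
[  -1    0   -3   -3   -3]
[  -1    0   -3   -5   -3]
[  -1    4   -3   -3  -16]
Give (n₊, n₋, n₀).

step 0: pivot -1 → sign −
step 1: pivot -1 → sign −
step 2: pivot -2 → sign −
step 3: pivot -2 → sign −
step 4: pivot 3 → sign +
signature = (1, 4, 0)

Answer: (1, 4, 0)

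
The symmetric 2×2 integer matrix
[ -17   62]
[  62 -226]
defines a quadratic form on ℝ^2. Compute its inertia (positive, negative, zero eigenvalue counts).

Answer: (1, 1, 0)

Derivation:
step 0: pivot -17 → sign −
step 1: pivot 2/17 → sign +
signature = (1, 1, 0)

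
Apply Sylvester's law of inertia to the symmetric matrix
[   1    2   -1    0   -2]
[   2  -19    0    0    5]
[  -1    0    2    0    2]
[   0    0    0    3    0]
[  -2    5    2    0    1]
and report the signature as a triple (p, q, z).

Answer: (3, 1, 1)

Derivation:
step 0: pivot 1 → sign +
step 1: pivot -23 → sign −
step 2: pivot 27/23 → sign +
step 3: pivot 3 → sign +
step 4: row/col 4 already zero → sign 0
signature = (3, 1, 1)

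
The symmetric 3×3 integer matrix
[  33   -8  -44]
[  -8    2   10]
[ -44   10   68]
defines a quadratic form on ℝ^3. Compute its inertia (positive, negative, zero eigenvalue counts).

Answer: (3, 0, 0)

Derivation:
step 0: pivot 33 → sign +
step 1: pivot 2/33 → sign +
step 2: pivot 2 → sign +
signature = (3, 0, 0)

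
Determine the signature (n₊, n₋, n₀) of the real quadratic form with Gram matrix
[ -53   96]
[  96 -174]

step 0: pivot -53 → sign −
step 1: pivot -6/53 → sign −
signature = (0, 2, 0)

Answer: (0, 2, 0)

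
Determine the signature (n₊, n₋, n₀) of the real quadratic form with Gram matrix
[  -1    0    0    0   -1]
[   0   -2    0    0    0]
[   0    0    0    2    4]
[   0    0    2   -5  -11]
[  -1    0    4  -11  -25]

step 0: pivot -1 → sign −
step 1: pivot -2 → sign −
step 2: pivot -5 → sign −
step 3: pivot 4/5 → sign +
step 4: row/col 4 already zero → sign 0
signature = (1, 3, 1)

Answer: (1, 3, 1)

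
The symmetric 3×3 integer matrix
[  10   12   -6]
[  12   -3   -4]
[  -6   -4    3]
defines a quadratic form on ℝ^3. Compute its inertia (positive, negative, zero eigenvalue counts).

step 0: pivot 10 → sign +
step 1: pivot -87/5 → sign −
step 2: pivot -1/87 → sign −
signature = (1, 2, 0)

Answer: (1, 2, 0)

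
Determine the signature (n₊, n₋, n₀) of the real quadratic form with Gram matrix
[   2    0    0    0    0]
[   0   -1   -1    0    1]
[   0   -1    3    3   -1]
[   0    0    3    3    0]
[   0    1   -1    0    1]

Answer: (3, 2, 0)

Derivation:
step 0: pivot 2 → sign +
step 1: pivot -1 → sign −
step 2: pivot 4 → sign +
step 3: pivot 3/4 → sign +
step 4: pivot -2 → sign −
signature = (3, 2, 0)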